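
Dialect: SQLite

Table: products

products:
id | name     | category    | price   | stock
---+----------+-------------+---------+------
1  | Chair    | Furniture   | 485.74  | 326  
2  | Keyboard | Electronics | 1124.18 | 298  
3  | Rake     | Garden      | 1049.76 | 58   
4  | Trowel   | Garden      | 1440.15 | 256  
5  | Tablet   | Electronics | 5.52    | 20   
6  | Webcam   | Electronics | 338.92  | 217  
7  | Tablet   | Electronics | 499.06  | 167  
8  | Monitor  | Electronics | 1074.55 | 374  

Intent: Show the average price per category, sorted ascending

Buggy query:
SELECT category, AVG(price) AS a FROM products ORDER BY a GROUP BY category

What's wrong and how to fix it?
Bug: GROUP BY must precede ORDER BY

Fix: Move ORDER BY to the end, after GROUP BY

Corrected query:
SELECT category, AVG(price) AS a FROM products GROUP BY category ORDER BY a

Result:
category    | a       
------------+---------
Furniture   | 485.74  
Electronics | 608.446 
Garden      | 1244.955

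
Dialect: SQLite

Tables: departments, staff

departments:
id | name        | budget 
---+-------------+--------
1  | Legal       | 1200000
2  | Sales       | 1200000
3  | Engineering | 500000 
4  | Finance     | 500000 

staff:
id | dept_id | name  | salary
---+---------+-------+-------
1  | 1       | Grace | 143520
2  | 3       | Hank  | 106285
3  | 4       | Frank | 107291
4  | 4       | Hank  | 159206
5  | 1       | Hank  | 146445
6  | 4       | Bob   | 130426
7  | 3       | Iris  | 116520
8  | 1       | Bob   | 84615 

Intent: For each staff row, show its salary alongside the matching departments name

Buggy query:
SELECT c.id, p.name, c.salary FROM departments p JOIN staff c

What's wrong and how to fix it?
Bug: Missing join condition: each staff row is matched to all departments rows instead of just its own

Fix: Add ON c.dept_id = p.id to the JOIN

Corrected query:
SELECT c.id, p.name, c.salary FROM departments p JOIN staff c ON c.dept_id = p.id

Result:
id | name        | salary
---+-------------+-------
1  | Legal       | 143520
2  | Engineering | 106285
3  | Finance     | 107291
4  | Finance     | 159206
5  | Legal       | 146445
6  | Finance     | 130426
7  | Engineering | 116520
8  | Legal       | 84615 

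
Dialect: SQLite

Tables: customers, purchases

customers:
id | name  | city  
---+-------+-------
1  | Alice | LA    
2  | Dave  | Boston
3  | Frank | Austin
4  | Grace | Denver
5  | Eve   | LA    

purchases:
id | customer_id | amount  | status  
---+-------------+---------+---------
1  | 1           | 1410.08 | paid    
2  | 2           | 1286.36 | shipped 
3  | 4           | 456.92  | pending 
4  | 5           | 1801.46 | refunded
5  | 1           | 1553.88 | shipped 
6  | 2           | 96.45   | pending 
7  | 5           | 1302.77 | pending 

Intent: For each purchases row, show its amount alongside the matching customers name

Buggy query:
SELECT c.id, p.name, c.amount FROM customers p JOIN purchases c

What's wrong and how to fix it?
Bug: Missing join condition: each purchases row is matched to all customers rows instead of just its own

Fix: Specify the join condition linking the foreign key to the parent id

Corrected query:
SELECT c.id, p.name, c.amount FROM customers p JOIN purchases c ON c.customer_id = p.id

Result:
id | name  | amount 
---+-------+--------
1  | Alice | 1410.08
2  | Dave  | 1286.36
3  | Grace | 456.92 
4  | Eve   | 1801.46
5  | Alice | 1553.88
6  | Dave  | 96.45  
7  | Eve   | 1302.77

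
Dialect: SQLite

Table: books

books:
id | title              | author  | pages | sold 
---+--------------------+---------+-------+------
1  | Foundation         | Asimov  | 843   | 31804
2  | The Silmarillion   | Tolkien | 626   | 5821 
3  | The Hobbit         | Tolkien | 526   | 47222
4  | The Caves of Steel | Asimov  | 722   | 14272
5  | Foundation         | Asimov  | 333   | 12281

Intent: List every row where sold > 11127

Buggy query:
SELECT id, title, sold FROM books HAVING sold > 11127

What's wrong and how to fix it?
Bug: HAVING filters the output of aggregation, but this query has no GROUP BY and no aggregate functions, so SQLite rejects it (HAVING clause on a non-aggregate query); the condition here is per row

Fix: Replace HAVING with WHERE since the condition applies to individual rows

Corrected query:
SELECT id, title, sold FROM books WHERE sold > 11127

Result:
id | title              | sold 
---+--------------------+------
1  | Foundation         | 31804
3  | The Hobbit         | 47222
4  | The Caves of Steel | 14272
5  | Foundation         | 12281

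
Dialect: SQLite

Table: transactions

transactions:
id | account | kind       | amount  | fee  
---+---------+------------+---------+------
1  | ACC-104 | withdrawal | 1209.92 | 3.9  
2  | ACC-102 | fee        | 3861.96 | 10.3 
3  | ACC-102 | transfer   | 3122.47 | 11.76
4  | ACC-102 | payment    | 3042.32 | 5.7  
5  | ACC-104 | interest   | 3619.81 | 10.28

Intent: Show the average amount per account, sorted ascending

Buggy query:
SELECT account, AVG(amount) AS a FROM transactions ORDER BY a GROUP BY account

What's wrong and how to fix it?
Bug: GROUP BY must precede ORDER BY

Fix: Reorder: SELECT … FROM … GROUP BY … ORDER BY …

Corrected query:
SELECT account, AVG(amount) AS a FROM transactions GROUP BY account ORDER BY a

Result:
account | a       
--------+---------
ACC-104 | 2414.865
ACC-102 | 3342.25 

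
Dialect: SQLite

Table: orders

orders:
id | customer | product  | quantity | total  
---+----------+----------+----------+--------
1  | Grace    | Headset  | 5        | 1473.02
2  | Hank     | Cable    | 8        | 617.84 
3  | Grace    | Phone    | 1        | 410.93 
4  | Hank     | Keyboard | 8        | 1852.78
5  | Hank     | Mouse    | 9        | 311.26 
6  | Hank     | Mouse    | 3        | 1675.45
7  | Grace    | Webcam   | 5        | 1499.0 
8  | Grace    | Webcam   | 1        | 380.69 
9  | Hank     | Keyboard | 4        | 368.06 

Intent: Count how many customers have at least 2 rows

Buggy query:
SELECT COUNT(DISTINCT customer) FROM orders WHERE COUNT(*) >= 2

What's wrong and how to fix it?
Bug: COUNT(*) cannot appear in WHERE; the per-group count doesn't exist yet

Fix: Use a subquery that GROUPs and filters with HAVING, then count its rows

Corrected query:
SELECT COUNT(*) FROM (SELECT customer FROM orders GROUP BY customer HAVING COUNT(*) >= 2)

Result:
COUNT(*)
--------
2       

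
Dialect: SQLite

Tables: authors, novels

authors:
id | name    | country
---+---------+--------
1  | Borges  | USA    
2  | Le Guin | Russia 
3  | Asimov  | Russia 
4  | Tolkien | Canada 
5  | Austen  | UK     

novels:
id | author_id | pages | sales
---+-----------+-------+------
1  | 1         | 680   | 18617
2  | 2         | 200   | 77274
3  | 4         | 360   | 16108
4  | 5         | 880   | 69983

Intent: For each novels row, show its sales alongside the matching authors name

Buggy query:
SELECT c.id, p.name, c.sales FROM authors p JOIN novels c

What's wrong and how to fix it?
Bug: Missing join condition: each novels row is matched to all authors rows instead of just its own

Fix: Specify the join condition linking the foreign key to the parent id

Corrected query:
SELECT c.id, p.name, c.sales FROM authors p JOIN novels c ON c.author_id = p.id

Result:
id | name    | sales
---+---------+------
1  | Borges  | 18617
2  | Le Guin | 77274
3  | Tolkien | 16108
4  | Austen  | 69983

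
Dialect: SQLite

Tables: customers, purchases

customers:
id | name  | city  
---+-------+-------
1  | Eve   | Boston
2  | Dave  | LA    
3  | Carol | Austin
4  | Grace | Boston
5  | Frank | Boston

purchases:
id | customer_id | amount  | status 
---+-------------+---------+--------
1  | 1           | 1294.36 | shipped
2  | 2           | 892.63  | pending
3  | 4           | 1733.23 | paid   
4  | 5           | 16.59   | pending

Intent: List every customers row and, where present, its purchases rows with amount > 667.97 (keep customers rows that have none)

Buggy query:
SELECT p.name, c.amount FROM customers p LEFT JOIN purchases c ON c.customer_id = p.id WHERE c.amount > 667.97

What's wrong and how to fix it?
Bug: A WHERE condition on the right-hand table after LEFT JOIN drops unmatched parents

Fix: Put 'c.amount > 667.97' in the JOIN's ON clause instead of WHERE

Corrected query:
SELECT p.name, c.amount FROM customers p LEFT JOIN purchases c ON c.customer_id = p.id AND c.amount > 667.97

Result:
name  | amount 
------+--------
Eve   | 1294.36
Dave  | 892.63 
Carol | NULL   
Grace | 1733.23
Frank | NULL   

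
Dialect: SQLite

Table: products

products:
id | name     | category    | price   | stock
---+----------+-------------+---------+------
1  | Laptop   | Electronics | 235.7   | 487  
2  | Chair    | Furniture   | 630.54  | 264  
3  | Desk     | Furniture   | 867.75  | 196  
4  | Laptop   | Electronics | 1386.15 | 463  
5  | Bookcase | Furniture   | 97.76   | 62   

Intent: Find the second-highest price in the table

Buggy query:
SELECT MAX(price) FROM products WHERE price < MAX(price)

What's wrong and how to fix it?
Bug: MAX(price) on the right of the comparison is an aggregate-in-WHERE error

Fix: Put the inner MAX in a scalar subquery

Corrected query:
SELECT MAX(price) FROM products WHERE price < (SELECT MAX(price) FROM products)

Result:
MAX(price)
----------
867.75    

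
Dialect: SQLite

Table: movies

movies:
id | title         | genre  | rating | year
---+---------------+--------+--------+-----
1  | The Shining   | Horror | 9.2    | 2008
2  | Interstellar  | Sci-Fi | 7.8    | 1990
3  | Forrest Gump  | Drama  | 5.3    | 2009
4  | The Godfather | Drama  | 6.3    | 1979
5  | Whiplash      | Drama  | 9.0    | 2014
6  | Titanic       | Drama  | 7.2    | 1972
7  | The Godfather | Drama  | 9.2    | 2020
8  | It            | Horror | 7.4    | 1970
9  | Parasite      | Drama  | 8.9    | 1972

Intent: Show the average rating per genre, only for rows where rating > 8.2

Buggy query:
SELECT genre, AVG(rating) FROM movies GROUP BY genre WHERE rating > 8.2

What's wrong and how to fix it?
Bug: WHERE cannot follow GROUP BY

Fix: Place WHERE between FROM and GROUP BY

Corrected query:
SELECT genre, AVG(rating) FROM movies WHERE rating > 8.2 GROUP BY genre

Result:
genre  | AVG(rating)
-------+------------
Drama  | 9.033333   
Horror | 9.2        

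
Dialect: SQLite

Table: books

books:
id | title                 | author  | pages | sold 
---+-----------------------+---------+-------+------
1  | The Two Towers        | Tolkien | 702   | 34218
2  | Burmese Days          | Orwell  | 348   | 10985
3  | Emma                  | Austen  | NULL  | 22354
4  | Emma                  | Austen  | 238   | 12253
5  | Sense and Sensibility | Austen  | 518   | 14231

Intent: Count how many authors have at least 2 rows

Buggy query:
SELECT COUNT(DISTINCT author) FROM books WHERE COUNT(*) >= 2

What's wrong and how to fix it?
Bug: WHERE filters individual rows, not groups, so a group-level COUNT is invalid there

Fix: Use a subquery that GROUPs and filters with HAVING, then count its rows

Corrected query:
SELECT COUNT(*) FROM (SELECT author FROM books GROUP BY author HAVING COUNT(*) >= 2)

Result:
COUNT(*)
--------
1       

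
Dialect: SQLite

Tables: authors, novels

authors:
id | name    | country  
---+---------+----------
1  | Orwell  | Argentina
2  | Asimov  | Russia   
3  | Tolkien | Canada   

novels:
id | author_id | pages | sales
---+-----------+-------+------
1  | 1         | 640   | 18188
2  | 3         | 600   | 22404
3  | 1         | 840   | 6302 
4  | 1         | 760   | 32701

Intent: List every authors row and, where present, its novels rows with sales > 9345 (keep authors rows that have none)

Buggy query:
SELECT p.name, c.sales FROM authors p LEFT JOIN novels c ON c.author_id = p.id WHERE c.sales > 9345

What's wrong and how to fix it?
Bug: Filtering c.sales in WHERE discards the NULL rows produced by LEFT JOIN, turning it into an inner join

Fix: Put 'c.sales > 9345' in the JOIN's ON clause instead of WHERE

Corrected query:
SELECT p.name, c.sales FROM authors p LEFT JOIN novels c ON c.author_id = p.id AND c.sales > 9345

Result:
name    | sales
--------+------
Orwell  | 18188
Orwell  | 32701
Asimov  | NULL 
Tolkien | 22404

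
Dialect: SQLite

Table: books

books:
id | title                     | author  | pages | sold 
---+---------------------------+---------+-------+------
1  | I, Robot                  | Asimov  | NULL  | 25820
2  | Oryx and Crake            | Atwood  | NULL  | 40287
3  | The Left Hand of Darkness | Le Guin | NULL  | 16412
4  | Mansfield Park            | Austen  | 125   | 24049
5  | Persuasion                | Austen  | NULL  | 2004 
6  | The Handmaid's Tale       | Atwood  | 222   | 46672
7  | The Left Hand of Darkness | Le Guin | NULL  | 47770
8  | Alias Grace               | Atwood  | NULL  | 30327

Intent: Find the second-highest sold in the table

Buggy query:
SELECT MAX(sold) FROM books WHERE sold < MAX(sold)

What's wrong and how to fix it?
Bug: The inner MAX is an aggregate inside WHERE, which is not allowed

Fix: Put the inner MAX in a scalar subquery

Corrected query:
SELECT MAX(sold) FROM books WHERE sold < (SELECT MAX(sold) FROM books)

Result:
MAX(sold)
---------
46672    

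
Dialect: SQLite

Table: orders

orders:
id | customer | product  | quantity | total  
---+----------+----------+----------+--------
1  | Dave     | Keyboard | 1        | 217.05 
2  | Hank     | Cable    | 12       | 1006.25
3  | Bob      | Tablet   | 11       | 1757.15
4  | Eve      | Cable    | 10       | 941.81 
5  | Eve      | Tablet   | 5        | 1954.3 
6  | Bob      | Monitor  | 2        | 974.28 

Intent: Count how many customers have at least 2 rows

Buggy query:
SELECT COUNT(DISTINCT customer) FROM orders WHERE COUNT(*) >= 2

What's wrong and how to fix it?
Bug: COUNT(*) cannot appear in WHERE; the per-group count doesn't exist yet

Fix: Group first with HAVING COUNT(*) >= 2, then COUNT the resulting groups

Corrected query:
SELECT COUNT(*) FROM (SELECT customer FROM orders GROUP BY customer HAVING COUNT(*) >= 2)

Result:
COUNT(*)
--------
2       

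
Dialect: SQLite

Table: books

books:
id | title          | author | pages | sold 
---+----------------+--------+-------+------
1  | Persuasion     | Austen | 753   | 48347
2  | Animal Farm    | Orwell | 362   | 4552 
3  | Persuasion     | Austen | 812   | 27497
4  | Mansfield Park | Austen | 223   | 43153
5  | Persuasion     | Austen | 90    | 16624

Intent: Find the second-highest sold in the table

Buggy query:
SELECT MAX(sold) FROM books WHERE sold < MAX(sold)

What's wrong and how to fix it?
Bug: The inner MAX is an aggregate inside WHERE, which is not allowed

Fix: Put the inner MAX in a scalar subquery

Corrected query:
SELECT MAX(sold) FROM books WHERE sold < (SELECT MAX(sold) FROM books)

Result:
MAX(sold)
---------
43153    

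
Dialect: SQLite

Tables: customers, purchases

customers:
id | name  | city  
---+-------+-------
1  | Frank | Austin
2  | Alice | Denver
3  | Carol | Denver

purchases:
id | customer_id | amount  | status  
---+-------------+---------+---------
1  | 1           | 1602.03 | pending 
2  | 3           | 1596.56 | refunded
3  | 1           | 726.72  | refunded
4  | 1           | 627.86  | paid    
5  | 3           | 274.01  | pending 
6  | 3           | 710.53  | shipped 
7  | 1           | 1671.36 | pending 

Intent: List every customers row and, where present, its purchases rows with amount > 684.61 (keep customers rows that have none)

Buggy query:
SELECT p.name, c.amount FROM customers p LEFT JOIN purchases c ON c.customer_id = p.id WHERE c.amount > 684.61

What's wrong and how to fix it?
Bug: Filtering c.amount in WHERE discards the NULL rows produced by LEFT JOIN, turning it into an inner join

Fix: Move the right-table condition into the ON clause so unmatched parents are kept

Corrected query:
SELECT p.name, c.amount FROM customers p LEFT JOIN purchases c ON c.customer_id = p.id AND c.amount > 684.61

Result:
name  | amount 
------+--------
Frank | 726.72 
Frank | 1602.03
Frank | 1671.36
Alice | NULL   
Carol | 710.53 
Carol | 1596.56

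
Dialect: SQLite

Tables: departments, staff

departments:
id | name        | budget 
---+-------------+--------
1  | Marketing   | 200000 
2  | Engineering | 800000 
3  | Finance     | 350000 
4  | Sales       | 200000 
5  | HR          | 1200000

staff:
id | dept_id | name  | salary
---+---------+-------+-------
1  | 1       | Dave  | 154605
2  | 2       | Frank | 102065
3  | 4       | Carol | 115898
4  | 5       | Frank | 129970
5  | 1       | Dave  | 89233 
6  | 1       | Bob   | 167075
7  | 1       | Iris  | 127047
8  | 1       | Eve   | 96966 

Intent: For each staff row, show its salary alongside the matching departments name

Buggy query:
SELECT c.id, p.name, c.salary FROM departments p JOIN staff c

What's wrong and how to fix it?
Bug: JOIN with no ON clause produces a cartesian product; every staff row pairs with every departments row

Fix: Specify the join condition linking the foreign key to the parent id

Corrected query:
SELECT c.id, p.name, c.salary FROM departments p JOIN staff c ON c.dept_id = p.id

Result:
id | name        | salary
---+-------------+-------
1  | Marketing   | 154605
2  | Engineering | 102065
3  | Sales       | 115898
4  | HR          | 129970
5  | Marketing   | 89233 
6  | Marketing   | 167075
7  | Marketing   | 127047
8  | Marketing   | 96966 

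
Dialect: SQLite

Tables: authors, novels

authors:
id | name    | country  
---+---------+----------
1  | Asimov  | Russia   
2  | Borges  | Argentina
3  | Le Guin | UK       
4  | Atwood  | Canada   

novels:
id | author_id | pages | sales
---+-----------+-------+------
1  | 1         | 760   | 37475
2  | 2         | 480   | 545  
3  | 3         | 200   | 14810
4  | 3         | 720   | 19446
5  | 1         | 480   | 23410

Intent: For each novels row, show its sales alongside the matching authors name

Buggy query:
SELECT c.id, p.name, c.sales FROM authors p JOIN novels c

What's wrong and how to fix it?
Bug: Missing join condition: each novels row is matched to all authors rows instead of just its own

Fix: Add ON c.author_id = p.id to the JOIN

Corrected query:
SELECT c.id, p.name, c.sales FROM authors p JOIN novels c ON c.author_id = p.id

Result:
id | name    | sales
---+---------+------
1  | Asimov  | 37475
2  | Borges  | 545  
3  | Le Guin | 14810
4  | Le Guin | 19446
5  | Asimov  | 23410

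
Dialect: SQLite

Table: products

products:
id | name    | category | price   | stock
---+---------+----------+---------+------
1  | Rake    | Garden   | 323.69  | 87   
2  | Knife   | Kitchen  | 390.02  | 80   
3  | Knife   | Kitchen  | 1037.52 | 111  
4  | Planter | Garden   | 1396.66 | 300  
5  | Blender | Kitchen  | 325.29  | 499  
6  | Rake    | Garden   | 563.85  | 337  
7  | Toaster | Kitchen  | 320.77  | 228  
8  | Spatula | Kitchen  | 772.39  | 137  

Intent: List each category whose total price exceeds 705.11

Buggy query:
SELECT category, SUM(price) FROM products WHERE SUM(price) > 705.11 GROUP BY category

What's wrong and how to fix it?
Bug: Aggregate functions cannot appear in a WHERE clause

Fix: Use HAVING (which filters groups after aggregation) instead of WHERE

Corrected query:
SELECT category, SUM(price) FROM products GROUP BY category HAVING SUM(price) > 705.11

Result:
category | SUM(price)
---------+-----------
Garden   | 2284.2    
Kitchen  | 2845.99   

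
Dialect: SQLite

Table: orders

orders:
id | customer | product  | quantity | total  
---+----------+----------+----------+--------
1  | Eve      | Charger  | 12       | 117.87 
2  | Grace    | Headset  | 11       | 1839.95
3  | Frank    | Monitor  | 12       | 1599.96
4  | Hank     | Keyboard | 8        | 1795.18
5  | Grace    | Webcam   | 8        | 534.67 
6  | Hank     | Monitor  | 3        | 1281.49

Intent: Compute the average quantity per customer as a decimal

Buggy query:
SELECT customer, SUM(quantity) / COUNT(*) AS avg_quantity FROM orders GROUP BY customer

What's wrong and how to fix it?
Bug: Both operands are integers, so '/' performs integer division and truncates

Fix: Cast one side to REAL so the division keeps the fractional part

Corrected query:
SELECT customer, SUM(quantity) * 1.0 / COUNT(*) AS avg_quantity FROM orders GROUP BY customer

Result:
customer | avg_quantity
---------+-------------
Eve      | 12          
Frank    | 12          
Grace    | 9.5         
Hank     | 5.5         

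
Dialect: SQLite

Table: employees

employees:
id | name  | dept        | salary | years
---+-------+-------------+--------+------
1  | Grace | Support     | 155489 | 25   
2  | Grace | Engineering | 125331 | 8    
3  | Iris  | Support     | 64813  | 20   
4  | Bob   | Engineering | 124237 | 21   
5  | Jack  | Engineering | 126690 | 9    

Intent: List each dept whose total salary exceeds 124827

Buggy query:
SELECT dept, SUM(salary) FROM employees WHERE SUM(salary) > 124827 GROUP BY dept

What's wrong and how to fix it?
Bug: Aggregate functions cannot appear in a WHERE clause

Fix: Move the aggregate condition to a HAVING clause

Corrected query:
SELECT dept, SUM(salary) FROM employees GROUP BY dept HAVING SUM(salary) > 124827

Result:
dept        | SUM(salary)
------------+------------
Engineering | 376258     
Support     | 220302     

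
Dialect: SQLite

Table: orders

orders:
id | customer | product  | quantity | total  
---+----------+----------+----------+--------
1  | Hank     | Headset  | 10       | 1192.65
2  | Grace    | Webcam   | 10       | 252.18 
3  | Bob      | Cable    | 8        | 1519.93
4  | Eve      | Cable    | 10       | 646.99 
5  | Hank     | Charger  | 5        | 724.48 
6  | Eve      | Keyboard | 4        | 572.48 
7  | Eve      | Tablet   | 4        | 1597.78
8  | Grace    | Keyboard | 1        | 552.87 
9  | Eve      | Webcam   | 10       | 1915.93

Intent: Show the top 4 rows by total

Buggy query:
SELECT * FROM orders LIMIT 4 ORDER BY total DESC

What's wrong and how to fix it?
Bug: ORDER BY cannot follow LIMIT; LIMIT is the final clause

Fix: Swap the clauses: ORDER BY first, then LIMIT

Corrected query:
SELECT * FROM orders ORDER BY total DESC LIMIT 4

Result:
id | customer | product | quantity | total  
---+----------+---------+----------+--------
9  | Eve      | Webcam  | 10       | 1915.93
7  | Eve      | Tablet  | 4        | 1597.78
3  | Bob      | Cable   | 8        | 1519.93
1  | Hank     | Headset | 10       | 1192.65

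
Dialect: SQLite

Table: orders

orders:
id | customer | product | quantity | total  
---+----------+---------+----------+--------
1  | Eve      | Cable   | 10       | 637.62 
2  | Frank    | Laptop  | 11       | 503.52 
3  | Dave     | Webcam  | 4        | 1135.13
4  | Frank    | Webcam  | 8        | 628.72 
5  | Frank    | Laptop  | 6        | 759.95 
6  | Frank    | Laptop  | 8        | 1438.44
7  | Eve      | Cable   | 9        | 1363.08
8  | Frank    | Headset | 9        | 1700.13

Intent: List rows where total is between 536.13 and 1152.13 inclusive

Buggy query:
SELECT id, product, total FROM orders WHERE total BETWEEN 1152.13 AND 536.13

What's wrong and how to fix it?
Bug: The bounds are reversed; BETWEEN a AND b requires a <= b to match anything

Fix: Write BETWEEN 536.13 AND 1152.13

Corrected query:
SELECT id, product, total FROM orders WHERE total BETWEEN 536.13 AND 1152.13

Result:
id | product | total  
---+---------+--------
1  | Cable   | 637.62 
3  | Webcam  | 1135.13
4  | Webcam  | 628.72 
5  | Laptop  | 759.95 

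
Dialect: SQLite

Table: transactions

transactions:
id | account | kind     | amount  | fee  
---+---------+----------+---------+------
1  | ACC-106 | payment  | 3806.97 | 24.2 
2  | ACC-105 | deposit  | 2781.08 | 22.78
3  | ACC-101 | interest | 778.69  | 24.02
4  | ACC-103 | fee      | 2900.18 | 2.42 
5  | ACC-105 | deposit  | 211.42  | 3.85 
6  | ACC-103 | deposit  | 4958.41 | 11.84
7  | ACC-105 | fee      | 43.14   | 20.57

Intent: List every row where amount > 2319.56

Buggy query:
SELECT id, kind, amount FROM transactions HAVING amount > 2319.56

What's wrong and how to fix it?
Bug: This is a non-aggregate query (no GROUP BY, no aggregates), so in SQLite the HAVING clause is invalid here; a row-level condition belongs in WHERE

Fix: Use WHERE for row-level filtering

Corrected query:
SELECT id, kind, amount FROM transactions WHERE amount > 2319.56

Result:
id | kind    | amount 
---+---------+--------
1  | payment | 3806.97
2  | deposit | 2781.08
4  | fee     | 2900.18
6  | deposit | 4958.41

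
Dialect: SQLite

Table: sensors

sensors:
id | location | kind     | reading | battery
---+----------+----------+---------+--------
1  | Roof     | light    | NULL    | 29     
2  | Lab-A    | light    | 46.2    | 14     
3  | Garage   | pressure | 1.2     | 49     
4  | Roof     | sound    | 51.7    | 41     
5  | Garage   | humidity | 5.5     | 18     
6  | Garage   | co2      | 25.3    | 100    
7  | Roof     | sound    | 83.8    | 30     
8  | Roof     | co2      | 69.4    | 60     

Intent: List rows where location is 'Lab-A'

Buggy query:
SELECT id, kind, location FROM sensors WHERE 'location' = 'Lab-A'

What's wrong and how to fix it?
Bug: 'location' in single quotes is a string literal, not the column; the comparison is literal-vs-literal and never true

Fix: Remove the quotes around the column name (or use double quotes for an identifier)

Corrected query:
SELECT id, kind, location FROM sensors WHERE location = 'Lab-A'

Result:
id | kind  | location
---+-------+---------
2  | light | Lab-A   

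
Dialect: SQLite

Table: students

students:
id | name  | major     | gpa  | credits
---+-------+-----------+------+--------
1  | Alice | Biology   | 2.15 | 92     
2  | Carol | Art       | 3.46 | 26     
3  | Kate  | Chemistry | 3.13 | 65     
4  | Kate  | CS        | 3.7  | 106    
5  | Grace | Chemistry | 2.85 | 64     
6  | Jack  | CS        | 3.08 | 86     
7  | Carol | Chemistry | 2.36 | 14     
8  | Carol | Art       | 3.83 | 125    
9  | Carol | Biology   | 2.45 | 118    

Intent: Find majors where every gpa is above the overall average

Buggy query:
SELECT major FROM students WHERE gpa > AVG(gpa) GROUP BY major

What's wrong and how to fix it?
Bug: AVG() is an aggregate; it can't sit directly in WHERE

Fix: Use a subquery for AVG and a HAVING MIN(...) filter so the condition holds for every row in the group

Corrected query:
SELECT major FROM students GROUP BY major HAVING MIN(gpa) > (SELECT AVG(gpa) FROM students)

Result:
major
-----
Art  
CS   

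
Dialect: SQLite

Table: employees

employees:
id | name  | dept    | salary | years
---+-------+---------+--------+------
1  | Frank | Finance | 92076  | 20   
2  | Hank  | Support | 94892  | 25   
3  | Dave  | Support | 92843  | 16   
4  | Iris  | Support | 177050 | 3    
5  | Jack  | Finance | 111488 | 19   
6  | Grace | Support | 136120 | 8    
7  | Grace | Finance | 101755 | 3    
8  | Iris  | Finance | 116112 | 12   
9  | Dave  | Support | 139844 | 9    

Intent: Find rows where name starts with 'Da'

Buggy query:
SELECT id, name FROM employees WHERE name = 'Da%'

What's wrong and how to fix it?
Bug: Wildcards only work with LIKE; '=' treats '%' as a literal character

Fix: Replace '=' with LIKE so 'Da%' is treated as a pattern

Corrected query:
SELECT id, name FROM employees WHERE name LIKE 'Da%'

Result:
id | name
---+-----
3  | Dave
9  | Dave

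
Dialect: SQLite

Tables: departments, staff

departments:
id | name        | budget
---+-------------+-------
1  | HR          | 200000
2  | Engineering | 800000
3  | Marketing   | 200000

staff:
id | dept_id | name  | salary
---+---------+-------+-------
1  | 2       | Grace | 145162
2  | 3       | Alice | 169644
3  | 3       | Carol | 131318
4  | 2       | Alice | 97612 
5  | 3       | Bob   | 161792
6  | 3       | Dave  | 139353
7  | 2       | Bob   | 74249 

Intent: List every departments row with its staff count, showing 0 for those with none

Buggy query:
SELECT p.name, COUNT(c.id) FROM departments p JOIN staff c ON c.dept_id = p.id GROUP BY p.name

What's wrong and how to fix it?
Bug: An inner join excludes parents with zero children

Fix: Use LEFT JOIN so parents without children still appear (COUNT(c.id) gives 0)

Corrected query:
SELECT p.name, COUNT(c.id) FROM departments p LEFT JOIN staff c ON c.dept_id = p.id GROUP BY p.name

Result:
name        | COUNT(c.id)
------------+------------
Engineering | 3          
HR          | 0          
Marketing   | 4          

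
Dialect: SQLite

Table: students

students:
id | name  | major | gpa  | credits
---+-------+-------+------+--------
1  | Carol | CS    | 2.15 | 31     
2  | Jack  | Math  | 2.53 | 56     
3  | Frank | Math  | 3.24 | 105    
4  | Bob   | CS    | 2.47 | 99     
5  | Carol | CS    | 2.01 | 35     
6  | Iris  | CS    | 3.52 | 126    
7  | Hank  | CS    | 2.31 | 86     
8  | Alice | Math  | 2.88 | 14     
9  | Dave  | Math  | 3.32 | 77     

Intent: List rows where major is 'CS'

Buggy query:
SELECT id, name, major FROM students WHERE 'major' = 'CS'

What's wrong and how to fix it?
Bug: 'major' in single quotes is a string literal, not the column; the comparison is literal-vs-literal and never true

Fix: Reference the column as major without single quotes

Corrected query:
SELECT id, name, major FROM students WHERE major = 'CS'

Result:
id | name  | major
---+-------+------
1  | Carol | CS   
4  | Bob   | CS   
5  | Carol | CS   
6  | Iris  | CS   
7  | Hank  | CS   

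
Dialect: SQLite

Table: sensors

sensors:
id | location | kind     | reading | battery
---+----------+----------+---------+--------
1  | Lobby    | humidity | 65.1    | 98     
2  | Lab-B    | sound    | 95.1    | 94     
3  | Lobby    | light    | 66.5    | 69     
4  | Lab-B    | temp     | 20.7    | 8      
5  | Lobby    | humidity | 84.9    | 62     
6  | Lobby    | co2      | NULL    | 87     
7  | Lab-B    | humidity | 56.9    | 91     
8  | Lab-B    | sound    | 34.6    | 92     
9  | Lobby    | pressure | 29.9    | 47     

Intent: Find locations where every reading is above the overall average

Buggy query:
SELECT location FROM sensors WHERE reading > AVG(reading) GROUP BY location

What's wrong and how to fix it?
Bug: AVG() is an aggregate; it can't sit directly in WHERE

Fix: Use a subquery for AVG and a HAVING MIN(...) filter so the condition holds for every row in the group

Corrected query:
SELECT location FROM sensors GROUP BY location HAVING MIN(reading) > (SELECT AVG(reading) FROM sensors)

Result:
(no rows)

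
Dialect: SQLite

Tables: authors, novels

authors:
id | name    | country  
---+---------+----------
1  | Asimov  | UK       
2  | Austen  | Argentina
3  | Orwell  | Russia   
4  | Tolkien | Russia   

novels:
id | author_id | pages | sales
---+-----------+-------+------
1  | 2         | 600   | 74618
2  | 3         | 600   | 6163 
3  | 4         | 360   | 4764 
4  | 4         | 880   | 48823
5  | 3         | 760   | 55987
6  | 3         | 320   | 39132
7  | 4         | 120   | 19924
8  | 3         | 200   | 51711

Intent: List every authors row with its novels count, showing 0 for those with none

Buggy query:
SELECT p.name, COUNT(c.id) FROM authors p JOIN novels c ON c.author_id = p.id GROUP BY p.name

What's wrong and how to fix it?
Bug: INNER JOIN drops authors rows that have no matching novels rows

Fix: Switch to LEFT JOIN to retain unmatched parent rows

Corrected query:
SELECT p.name, COUNT(c.id) FROM authors p LEFT JOIN novels c ON c.author_id = p.id GROUP BY p.name

Result:
name    | COUNT(c.id)
--------+------------
Asimov  | 0          
Austen  | 1          
Orwell  | 4          
Tolkien | 3          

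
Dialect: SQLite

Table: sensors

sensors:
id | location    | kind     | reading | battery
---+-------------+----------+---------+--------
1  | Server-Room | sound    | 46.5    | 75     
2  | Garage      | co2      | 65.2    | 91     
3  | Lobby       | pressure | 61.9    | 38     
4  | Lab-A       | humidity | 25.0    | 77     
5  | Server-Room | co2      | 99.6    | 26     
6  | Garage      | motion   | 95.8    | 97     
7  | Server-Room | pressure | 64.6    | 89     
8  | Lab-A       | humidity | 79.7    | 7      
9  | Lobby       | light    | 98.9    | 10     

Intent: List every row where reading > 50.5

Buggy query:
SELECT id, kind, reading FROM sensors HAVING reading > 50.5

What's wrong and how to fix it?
Bug: This is a non-aggregate query (no GROUP BY, no aggregates), so in SQLite the HAVING clause is invalid here; a row-level condition belongs in WHERE

Fix: Replace HAVING with WHERE since the condition applies to individual rows

Corrected query:
SELECT id, kind, reading FROM sensors WHERE reading > 50.5

Result:
id | kind     | reading
---+----------+--------
2  | co2      | 65.2   
3  | pressure | 61.9   
5  | co2      | 99.6   
6  | motion   | 95.8   
7  | pressure | 64.6   
8  | humidity | 79.7   
9  | light    | 98.9   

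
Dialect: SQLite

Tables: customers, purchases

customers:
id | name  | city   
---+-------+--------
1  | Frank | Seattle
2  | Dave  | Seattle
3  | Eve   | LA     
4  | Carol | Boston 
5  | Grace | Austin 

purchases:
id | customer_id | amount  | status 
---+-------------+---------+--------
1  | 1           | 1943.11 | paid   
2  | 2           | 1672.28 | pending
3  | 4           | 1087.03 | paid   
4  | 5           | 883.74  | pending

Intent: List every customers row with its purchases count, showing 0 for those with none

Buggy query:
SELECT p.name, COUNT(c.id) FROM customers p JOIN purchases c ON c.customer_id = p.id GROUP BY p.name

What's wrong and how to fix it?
Bug: An inner join excludes parents with zero children

Fix: Use LEFT JOIN so parents without children still appear (COUNT(c.id) gives 0)

Corrected query:
SELECT p.name, COUNT(c.id) FROM customers p LEFT JOIN purchases c ON c.customer_id = p.id GROUP BY p.name

Result:
name  | COUNT(c.id)
------+------------
Carol | 1          
Dave  | 1          
Eve   | 0          
Frank | 1          
Grace | 1          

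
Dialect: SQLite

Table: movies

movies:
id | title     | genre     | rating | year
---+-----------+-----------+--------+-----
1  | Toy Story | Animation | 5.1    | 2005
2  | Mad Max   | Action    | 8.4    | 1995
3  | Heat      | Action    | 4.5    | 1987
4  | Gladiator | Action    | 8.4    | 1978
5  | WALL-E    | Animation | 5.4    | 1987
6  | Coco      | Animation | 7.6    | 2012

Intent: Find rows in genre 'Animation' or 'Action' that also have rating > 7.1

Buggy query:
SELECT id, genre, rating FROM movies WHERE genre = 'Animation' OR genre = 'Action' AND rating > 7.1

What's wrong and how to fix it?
Bug: AND binds tighter than OR, so this parses as genre = 'Animation' OR (genre = 'Action' AND rating > 7.1)

Fix: Add parentheses around the OR so the AND applies to both alternatives

Corrected query:
SELECT id, genre, rating FROM movies WHERE (genre = 'Animation' OR genre = 'Action') AND rating > 7.1

Result:
id | genre     | rating
---+-----------+-------
2  | Action    | 8.4   
4  | Action    | 8.4   
6  | Animation | 7.6   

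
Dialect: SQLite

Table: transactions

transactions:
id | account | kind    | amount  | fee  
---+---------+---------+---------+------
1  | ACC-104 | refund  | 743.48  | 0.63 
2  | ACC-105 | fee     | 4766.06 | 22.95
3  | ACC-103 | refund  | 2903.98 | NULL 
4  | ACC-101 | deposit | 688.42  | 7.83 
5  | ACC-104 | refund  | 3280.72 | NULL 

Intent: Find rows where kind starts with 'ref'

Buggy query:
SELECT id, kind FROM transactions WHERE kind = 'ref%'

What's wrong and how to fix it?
Bug: Wildcards only work with LIKE; '=' treats '%' as a literal character

Fix: Use LIKE for wildcard pattern matching

Corrected query:
SELECT id, kind FROM transactions WHERE kind LIKE 'ref%'

Result:
id | kind  
---+-------
1  | refund
3  | refund
5  | refund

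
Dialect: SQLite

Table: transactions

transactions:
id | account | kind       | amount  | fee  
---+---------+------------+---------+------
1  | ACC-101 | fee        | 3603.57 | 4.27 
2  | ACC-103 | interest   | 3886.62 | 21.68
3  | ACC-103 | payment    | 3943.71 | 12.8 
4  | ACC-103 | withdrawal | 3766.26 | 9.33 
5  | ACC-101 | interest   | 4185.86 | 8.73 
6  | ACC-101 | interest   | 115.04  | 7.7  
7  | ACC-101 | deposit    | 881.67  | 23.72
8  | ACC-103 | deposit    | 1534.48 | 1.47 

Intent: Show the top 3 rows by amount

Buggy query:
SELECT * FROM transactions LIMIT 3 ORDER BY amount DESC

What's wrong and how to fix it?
Bug: ORDER BY cannot follow LIMIT; LIMIT is the final clause

Fix: Swap the clauses: ORDER BY first, then LIMIT

Corrected query:
SELECT * FROM transactions ORDER BY amount DESC LIMIT 3

Result:
id | account | kind     | amount  | fee  
---+---------+----------+---------+------
5  | ACC-101 | interest | 4185.86 | 8.73 
3  | ACC-103 | payment  | 3943.71 | 12.8 
2  | ACC-103 | interest | 3886.62 | 21.68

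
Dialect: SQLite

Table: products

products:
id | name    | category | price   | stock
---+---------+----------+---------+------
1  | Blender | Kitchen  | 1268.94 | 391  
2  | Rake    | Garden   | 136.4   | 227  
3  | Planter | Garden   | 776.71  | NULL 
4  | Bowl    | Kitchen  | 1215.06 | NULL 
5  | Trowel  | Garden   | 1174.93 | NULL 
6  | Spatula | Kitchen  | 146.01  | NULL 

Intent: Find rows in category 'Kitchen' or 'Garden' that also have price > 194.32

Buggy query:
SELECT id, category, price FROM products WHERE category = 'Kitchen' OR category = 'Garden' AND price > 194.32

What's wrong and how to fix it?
Bug: Without parentheses, AND is evaluated before OR, so the price filter only applies to the 'Garden' branch

Fix: Add parentheses around the OR so the AND applies to both alternatives

Corrected query:
SELECT id, category, price FROM products WHERE (category = 'Kitchen' OR category = 'Garden') AND price > 194.32

Result:
id | category | price  
---+----------+--------
1  | Kitchen  | 1268.94
3  | Garden   | 776.71 
4  | Kitchen  | 1215.06
5  | Garden   | 1174.93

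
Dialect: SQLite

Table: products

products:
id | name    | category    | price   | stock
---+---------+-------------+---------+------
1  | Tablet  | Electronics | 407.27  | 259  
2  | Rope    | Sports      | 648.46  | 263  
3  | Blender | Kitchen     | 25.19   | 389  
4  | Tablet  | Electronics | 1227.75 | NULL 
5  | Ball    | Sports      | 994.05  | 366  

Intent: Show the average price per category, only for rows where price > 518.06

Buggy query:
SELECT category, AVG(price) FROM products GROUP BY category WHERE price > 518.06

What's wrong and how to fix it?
Bug: Row-level WHERE must come before GROUP BY in the clause order

Fix: Place WHERE between FROM and GROUP BY

Corrected query:
SELECT category, AVG(price) FROM products WHERE price > 518.06 GROUP BY category

Result:
category    | AVG(price)
------------+-----------
Electronics | 1227.75   
Sports      | 821.255   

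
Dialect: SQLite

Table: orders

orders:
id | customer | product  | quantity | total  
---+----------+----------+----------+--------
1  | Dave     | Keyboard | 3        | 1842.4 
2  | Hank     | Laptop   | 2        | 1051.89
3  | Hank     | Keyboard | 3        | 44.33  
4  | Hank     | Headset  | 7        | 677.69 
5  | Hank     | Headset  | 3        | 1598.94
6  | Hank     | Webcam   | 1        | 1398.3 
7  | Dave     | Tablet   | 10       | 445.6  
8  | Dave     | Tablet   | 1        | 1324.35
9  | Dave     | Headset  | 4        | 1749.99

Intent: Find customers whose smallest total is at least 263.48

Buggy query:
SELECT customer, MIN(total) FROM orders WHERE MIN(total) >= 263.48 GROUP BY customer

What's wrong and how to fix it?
Bug: MIN() in WHERE is a misuse of aggregate

Fix: Use HAVING for the per-group MIN condition

Corrected query:
SELECT customer, MIN(total) FROM orders GROUP BY customer HAVING MIN(total) >= 263.48

Result:
customer | MIN(total)
---------+-----------
Dave     | 445.6     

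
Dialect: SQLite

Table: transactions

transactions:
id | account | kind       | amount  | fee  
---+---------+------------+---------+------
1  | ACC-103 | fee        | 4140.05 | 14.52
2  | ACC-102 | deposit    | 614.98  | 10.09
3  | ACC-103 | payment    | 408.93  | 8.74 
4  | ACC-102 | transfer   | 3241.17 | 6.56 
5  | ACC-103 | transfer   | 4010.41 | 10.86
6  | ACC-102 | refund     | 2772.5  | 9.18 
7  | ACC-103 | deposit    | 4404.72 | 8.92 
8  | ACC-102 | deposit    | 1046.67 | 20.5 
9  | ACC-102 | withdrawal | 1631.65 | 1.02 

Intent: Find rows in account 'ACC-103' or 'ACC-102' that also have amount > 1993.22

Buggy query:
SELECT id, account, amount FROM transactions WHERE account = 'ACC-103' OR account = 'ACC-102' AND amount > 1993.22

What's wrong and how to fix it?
Bug: Without parentheses, AND is evaluated before OR, so the amount filter only applies to the 'ACC-102' branch

Fix: Group the OR with parentheses (or use IN), then AND the threshold

Corrected query:
SELECT id, account, amount FROM transactions WHERE (account = 'ACC-103' OR account = 'ACC-102') AND amount > 1993.22

Result:
id | account | amount 
---+---------+--------
1  | ACC-103 | 4140.05
4  | ACC-102 | 3241.17
5  | ACC-103 | 4010.41
6  | ACC-102 | 2772.5 
7  | ACC-103 | 4404.72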